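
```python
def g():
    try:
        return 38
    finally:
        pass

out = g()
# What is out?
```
38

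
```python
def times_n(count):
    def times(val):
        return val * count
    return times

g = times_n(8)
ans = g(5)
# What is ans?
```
40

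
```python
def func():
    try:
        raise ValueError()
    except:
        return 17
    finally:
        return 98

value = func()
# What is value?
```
98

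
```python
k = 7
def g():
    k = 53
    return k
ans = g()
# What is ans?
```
53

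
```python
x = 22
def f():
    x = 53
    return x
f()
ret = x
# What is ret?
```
22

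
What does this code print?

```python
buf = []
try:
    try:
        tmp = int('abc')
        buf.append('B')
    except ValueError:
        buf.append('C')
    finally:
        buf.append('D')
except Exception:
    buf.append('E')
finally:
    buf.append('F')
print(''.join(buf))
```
CDF

Both finally blocks run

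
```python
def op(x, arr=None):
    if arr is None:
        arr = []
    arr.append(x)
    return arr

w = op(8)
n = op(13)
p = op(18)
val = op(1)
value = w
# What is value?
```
[8]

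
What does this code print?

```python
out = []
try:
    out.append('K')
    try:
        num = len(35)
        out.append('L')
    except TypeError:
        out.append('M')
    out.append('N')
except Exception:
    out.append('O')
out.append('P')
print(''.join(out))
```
KMNP

Inner exception caught by inner handler, outer continues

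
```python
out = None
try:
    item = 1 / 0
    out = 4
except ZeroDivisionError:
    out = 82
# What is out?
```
82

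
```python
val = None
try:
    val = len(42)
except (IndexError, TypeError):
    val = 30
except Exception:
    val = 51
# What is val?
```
30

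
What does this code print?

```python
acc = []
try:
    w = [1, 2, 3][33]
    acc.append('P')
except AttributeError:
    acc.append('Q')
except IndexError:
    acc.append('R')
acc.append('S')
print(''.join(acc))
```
RS

IndexError is caught by its specific handler, not AttributeError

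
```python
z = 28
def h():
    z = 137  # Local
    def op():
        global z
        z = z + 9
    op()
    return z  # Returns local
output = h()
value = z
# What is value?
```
37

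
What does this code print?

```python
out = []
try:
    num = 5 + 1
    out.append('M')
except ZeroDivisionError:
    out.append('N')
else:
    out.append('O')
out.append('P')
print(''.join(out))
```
MOP

else block runs when no exception occurs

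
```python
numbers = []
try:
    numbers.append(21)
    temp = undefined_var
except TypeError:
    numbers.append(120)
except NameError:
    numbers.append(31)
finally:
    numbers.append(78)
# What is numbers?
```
[21, 31, 78]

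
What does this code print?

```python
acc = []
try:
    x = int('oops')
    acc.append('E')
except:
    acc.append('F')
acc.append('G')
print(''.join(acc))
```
FG

Exception raised in try, caught by bare except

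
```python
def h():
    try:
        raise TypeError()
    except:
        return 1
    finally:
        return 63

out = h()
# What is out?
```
63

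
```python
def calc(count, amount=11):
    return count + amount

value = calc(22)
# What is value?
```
33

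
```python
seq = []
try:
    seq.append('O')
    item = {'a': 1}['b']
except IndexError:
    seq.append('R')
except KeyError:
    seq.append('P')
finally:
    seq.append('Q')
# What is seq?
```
['O', 'P', 'Q']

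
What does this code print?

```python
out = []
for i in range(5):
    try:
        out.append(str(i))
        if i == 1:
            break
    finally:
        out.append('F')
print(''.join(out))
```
0F1F

finally runs even when breaking out of loop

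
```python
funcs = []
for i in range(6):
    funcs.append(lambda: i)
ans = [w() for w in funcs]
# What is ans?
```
[5, 5, 5, 5, 5, 5]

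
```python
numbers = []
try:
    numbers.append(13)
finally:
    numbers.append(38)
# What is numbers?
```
[13, 38]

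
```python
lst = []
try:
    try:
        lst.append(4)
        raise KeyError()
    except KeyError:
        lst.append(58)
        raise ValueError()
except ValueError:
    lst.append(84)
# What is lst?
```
[4, 58, 84]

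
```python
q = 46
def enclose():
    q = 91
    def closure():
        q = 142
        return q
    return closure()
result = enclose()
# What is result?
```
142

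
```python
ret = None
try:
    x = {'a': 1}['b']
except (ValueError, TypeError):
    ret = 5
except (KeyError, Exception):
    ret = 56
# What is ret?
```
56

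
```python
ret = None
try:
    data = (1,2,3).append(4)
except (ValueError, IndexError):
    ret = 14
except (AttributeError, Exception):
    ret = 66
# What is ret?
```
66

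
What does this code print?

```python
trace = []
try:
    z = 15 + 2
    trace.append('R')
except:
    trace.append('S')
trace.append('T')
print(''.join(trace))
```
RT

No exception, try block completes normally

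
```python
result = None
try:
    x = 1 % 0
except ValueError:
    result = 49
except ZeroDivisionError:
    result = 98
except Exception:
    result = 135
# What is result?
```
98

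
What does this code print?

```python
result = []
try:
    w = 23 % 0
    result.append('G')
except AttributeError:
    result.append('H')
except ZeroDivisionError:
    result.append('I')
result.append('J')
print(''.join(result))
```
IJ

ZeroDivisionError is caught by its specific handler, not AttributeError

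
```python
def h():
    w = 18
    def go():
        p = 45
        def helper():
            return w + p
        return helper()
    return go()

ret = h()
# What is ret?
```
63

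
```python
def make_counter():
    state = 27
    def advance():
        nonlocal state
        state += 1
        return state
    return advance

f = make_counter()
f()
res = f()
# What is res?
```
29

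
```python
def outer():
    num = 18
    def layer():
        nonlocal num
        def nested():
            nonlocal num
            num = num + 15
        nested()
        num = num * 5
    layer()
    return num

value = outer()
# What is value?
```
165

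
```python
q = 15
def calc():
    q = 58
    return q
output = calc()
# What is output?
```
58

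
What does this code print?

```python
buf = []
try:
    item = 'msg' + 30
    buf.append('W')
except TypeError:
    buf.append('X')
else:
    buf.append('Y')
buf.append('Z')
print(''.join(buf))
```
XZ

else block skipped when exception is caught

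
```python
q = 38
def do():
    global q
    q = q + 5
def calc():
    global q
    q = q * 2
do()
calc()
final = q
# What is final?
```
86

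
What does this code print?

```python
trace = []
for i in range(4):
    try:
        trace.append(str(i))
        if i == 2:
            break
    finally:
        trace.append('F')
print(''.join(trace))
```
0F1F2F

finally runs even when breaking out of loop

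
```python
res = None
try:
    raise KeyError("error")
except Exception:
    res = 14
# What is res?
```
14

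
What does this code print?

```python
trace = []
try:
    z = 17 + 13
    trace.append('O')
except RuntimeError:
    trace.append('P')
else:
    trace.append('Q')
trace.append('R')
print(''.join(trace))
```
OQR

else block runs when no exception occurs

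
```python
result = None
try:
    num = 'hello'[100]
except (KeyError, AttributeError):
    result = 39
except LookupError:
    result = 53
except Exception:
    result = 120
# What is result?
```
53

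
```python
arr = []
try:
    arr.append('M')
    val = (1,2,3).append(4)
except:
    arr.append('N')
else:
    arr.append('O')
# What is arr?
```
['M', 'N']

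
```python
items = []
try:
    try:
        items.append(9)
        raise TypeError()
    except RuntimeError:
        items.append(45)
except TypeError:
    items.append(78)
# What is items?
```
[9, 78]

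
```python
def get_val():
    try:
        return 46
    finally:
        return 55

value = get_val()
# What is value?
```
55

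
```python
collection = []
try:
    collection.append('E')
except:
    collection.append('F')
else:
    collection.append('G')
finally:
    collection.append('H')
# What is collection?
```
['E', 'G', 'H']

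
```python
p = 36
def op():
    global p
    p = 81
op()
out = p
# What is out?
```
81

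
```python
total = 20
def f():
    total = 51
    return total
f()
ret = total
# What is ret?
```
20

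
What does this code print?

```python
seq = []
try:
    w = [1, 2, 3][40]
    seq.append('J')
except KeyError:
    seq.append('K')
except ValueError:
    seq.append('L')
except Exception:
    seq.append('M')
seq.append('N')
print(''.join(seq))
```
MN

IndexError not specifically caught, falls to Exception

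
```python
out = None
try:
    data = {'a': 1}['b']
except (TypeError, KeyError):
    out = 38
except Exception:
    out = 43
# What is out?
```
38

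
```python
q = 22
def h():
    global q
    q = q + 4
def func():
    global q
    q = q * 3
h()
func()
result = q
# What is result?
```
78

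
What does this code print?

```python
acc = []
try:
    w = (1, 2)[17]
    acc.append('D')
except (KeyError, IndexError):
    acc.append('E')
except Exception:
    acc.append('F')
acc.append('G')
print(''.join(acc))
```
EG

IndexError matches tuple containing it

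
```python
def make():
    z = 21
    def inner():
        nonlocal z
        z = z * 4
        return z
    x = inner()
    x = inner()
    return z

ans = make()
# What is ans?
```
336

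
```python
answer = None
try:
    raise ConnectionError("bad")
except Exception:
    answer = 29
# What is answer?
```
29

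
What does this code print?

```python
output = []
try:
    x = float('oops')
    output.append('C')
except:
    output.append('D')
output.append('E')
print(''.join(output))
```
DE

Exception raised in try, caught by bare except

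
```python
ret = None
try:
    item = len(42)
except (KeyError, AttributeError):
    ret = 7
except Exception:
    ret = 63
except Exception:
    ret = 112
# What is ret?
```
63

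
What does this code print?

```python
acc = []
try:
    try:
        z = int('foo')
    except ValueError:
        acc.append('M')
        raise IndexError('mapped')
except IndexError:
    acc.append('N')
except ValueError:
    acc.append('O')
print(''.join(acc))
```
MN

New IndexError raised, caught by outer IndexError handler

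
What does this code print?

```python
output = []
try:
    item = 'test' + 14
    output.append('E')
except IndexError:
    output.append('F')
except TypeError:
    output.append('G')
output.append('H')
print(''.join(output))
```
GH

TypeError is caught by its specific handler, not IndexError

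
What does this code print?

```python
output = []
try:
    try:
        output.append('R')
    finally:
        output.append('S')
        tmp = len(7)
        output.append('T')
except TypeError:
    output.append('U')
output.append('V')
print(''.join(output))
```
RSUV

Exception in inner finally caught by outer except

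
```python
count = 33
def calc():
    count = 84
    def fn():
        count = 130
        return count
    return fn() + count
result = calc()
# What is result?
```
214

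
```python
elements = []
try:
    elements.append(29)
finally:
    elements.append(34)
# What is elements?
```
[29, 34]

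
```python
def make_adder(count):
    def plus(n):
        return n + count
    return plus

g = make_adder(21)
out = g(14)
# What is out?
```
35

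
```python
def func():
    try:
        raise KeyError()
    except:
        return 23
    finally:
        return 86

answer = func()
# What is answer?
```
86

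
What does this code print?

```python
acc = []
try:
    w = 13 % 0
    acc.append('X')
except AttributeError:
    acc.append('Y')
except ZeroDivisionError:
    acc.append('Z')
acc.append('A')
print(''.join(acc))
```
ZA

ZeroDivisionError is caught by its specific handler, not AttributeError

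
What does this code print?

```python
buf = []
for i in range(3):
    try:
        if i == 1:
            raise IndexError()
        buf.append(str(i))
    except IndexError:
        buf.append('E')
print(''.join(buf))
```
0E2

Exception on i=1 caught, loop continues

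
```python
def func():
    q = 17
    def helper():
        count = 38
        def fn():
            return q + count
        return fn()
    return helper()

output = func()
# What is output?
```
55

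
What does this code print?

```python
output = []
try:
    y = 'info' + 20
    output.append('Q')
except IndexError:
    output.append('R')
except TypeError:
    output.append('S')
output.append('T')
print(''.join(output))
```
ST

TypeError is caught by its specific handler, not IndexError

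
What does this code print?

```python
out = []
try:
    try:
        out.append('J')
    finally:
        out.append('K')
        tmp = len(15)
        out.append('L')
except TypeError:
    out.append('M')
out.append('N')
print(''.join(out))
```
JKMN

Exception in inner finally caught by outer except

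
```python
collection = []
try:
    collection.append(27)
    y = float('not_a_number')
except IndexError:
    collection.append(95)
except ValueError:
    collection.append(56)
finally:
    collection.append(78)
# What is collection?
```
[27, 56, 78]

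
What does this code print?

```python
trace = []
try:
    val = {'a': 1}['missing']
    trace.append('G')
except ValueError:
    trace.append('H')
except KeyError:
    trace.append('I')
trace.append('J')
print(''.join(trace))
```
IJ

KeyError is caught by its specific handler, not ValueError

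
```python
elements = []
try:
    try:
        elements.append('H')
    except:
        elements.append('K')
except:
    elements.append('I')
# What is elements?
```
['H']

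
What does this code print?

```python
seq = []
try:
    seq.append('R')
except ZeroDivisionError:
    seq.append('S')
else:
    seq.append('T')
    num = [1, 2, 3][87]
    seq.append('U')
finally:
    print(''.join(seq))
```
RT

Try succeeds, else appends 'T', IndexError in else is uncaught, finally prints before exception propagates ('U' never appended)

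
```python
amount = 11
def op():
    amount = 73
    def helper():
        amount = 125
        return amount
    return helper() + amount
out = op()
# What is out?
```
198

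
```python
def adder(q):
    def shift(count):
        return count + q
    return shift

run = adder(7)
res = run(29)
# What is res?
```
36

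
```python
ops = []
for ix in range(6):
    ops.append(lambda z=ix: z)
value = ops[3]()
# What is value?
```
3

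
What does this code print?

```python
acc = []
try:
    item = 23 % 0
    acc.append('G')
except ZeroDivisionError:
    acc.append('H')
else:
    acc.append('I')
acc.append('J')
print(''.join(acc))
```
HJ

else block skipped when exception is caught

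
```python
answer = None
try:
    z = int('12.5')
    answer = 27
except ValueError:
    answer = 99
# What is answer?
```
99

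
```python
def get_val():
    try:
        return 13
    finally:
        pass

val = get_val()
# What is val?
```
13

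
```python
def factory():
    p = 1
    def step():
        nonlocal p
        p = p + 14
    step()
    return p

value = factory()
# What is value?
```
15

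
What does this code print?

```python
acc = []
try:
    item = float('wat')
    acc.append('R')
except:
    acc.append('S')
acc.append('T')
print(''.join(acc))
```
ST

Exception raised in try, caught by bare except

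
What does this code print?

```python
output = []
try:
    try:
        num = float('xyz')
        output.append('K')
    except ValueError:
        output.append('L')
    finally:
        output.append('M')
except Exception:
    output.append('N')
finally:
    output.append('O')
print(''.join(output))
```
LMO

Both finally blocks run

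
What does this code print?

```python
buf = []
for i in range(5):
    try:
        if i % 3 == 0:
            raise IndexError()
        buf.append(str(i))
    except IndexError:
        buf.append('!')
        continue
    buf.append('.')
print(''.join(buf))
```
!1.2.!4.

continue in except skips rest of loop body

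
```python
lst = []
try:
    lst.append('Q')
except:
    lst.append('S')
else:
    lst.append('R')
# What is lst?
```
['Q', 'R']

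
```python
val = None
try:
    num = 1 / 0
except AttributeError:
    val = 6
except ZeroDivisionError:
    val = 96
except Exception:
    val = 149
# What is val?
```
96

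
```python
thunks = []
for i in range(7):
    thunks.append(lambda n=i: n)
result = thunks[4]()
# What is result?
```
4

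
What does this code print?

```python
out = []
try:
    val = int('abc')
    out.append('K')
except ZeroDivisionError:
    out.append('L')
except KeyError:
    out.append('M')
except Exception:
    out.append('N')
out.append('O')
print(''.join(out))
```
NO

ValueError not specifically caught, falls to Exception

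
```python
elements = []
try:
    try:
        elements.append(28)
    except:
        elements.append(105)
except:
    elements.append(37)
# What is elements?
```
[28]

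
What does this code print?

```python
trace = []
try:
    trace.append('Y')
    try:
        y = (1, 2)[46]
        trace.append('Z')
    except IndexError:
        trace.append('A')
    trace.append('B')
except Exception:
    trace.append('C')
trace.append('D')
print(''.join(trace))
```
YABD

Inner exception caught by inner handler, outer continues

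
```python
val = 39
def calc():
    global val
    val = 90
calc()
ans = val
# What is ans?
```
90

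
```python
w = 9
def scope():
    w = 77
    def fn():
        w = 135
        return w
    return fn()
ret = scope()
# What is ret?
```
135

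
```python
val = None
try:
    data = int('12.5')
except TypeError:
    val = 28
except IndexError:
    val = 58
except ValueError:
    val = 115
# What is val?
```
115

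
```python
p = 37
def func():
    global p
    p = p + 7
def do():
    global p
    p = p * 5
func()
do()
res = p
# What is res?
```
220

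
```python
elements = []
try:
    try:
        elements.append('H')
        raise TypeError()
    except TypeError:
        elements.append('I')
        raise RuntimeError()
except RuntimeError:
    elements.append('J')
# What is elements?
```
['H', 'I', 'J']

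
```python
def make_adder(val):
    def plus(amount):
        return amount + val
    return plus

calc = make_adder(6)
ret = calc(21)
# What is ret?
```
27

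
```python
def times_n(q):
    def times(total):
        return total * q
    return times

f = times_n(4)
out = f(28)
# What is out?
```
112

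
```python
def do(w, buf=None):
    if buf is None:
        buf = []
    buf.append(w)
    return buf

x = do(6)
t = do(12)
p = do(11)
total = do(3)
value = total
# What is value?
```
[3]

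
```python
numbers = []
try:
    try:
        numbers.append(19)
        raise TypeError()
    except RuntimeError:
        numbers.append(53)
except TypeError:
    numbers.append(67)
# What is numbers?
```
[19, 67]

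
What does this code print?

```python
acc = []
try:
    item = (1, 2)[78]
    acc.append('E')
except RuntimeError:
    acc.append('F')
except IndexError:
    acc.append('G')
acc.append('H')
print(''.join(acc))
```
GH

IndexError is caught by its specific handler, not RuntimeError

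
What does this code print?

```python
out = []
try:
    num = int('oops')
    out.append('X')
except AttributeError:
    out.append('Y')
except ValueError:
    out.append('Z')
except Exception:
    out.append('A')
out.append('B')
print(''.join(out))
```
ZB

ValueError matches before generic Exception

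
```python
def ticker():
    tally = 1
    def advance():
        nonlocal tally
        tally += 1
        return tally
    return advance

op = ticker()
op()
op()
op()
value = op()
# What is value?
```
5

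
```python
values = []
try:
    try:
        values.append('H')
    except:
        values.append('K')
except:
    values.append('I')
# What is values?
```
['H']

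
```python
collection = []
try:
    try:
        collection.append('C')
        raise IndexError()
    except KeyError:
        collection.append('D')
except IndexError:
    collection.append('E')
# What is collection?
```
['C', 'E']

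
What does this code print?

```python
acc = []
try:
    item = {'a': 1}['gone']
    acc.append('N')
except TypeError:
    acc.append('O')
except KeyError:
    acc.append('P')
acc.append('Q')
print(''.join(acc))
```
PQ

KeyError is caught by its specific handler, not TypeError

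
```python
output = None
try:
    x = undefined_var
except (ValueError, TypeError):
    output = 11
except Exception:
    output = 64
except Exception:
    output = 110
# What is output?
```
64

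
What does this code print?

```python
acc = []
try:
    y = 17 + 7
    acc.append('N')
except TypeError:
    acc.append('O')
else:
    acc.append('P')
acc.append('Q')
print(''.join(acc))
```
NPQ

else block runs when no exception occurs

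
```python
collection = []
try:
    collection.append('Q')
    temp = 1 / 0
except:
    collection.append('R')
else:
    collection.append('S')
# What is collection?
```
['Q', 'R']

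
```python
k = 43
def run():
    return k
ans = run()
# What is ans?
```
43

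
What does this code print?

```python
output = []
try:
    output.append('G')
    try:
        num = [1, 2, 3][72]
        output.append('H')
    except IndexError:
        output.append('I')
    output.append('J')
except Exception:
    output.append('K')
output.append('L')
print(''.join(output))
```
GIJL

Inner exception caught by inner handler, outer continues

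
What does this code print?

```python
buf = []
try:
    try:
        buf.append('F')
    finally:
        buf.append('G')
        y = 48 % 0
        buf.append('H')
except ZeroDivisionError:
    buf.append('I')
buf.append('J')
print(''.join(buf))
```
FGIJ

Exception in inner finally caught by outer except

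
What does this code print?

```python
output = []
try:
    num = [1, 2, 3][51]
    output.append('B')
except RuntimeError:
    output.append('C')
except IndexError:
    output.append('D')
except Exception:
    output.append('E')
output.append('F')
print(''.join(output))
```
DF

IndexError matches before generic Exception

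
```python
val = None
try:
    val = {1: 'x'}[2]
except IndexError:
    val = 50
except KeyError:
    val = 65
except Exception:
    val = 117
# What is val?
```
65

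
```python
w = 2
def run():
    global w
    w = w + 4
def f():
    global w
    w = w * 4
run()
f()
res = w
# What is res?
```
24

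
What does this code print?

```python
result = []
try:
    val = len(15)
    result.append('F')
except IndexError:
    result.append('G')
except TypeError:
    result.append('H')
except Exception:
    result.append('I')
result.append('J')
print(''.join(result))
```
HJ

TypeError matches before generic Exception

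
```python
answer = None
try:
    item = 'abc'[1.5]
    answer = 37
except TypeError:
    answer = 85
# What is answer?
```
85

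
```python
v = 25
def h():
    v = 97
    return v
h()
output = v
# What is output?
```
25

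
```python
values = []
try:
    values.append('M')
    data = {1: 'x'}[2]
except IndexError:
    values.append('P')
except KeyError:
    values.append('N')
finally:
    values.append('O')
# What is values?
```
['M', 'N', 'O']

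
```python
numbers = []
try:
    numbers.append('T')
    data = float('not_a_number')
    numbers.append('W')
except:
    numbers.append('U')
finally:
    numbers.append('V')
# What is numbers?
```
['T', 'U', 'V']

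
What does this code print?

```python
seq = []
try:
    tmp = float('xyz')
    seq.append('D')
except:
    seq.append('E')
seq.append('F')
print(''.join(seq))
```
EF

Exception raised in try, caught by bare except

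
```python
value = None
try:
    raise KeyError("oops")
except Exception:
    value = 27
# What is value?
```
27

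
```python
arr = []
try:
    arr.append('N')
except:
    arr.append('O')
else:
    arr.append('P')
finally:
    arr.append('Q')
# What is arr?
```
['N', 'P', 'Q']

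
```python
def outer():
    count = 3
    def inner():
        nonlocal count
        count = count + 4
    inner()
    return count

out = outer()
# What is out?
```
7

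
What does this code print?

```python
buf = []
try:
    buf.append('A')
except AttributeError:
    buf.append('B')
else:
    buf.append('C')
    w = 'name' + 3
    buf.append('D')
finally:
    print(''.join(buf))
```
AC

Try succeeds, else appends 'C', TypeError in else is uncaught, finally prints before exception propagates ('D' never appended)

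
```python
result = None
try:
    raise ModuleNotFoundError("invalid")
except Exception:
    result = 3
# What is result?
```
3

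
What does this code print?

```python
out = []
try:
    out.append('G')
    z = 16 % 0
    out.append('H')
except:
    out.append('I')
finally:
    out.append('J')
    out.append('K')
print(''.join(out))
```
GIJK

Code before exception runs, then except, then all of finally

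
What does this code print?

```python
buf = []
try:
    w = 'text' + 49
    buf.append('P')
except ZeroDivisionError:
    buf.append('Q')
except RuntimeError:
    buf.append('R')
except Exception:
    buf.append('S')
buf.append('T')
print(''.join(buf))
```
ST

TypeError not specifically caught, falls to Exception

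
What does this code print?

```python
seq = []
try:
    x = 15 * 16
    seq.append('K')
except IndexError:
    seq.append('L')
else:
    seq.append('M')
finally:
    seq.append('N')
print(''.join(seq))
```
KMN

else runs before finally when no exception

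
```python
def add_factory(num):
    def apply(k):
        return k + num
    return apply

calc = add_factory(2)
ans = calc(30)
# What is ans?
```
32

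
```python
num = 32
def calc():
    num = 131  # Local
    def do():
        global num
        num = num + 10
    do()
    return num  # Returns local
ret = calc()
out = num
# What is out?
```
42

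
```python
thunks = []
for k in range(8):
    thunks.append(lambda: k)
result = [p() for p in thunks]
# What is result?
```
[7, 7, 7, 7, 7, 7, 7, 7]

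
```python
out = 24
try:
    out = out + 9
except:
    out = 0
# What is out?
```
33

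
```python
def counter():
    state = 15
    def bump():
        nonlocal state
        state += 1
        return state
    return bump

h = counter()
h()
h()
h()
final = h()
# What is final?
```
19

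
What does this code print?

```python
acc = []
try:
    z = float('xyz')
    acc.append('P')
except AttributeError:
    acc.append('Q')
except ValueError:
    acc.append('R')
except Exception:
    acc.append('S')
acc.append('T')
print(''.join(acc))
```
RT

ValueError matches before generic Exception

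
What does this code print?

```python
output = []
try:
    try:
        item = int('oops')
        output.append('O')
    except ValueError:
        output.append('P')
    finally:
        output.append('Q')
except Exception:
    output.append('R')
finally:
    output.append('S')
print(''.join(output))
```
PQS

Both finally blocks run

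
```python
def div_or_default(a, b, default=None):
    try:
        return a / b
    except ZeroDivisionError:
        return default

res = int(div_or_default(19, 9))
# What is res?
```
2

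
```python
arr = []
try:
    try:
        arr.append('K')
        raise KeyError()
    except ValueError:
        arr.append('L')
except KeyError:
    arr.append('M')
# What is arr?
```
['K', 'M']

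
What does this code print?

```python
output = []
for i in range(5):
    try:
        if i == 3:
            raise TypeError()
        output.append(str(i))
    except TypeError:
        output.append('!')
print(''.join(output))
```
012!4

Exception on i=3 caught, loop continues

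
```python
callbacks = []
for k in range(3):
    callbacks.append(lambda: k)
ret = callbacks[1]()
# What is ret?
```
2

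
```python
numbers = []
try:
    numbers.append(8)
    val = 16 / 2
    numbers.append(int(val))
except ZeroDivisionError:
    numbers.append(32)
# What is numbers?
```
[8, 8]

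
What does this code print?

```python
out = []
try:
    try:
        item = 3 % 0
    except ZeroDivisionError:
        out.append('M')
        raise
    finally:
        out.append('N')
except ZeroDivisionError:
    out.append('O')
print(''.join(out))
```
MNO

finally runs before re-raised exception propagates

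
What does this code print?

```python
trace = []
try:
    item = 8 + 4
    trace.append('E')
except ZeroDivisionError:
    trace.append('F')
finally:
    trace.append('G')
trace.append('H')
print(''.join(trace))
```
EGH

finally runs after normal execution too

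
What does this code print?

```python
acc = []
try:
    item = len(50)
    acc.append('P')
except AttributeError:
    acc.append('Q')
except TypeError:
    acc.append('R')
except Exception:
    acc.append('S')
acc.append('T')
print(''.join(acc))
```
RT

TypeError matches before generic Exception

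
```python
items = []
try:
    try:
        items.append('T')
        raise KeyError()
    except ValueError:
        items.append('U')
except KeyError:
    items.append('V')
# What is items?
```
['T', 'V']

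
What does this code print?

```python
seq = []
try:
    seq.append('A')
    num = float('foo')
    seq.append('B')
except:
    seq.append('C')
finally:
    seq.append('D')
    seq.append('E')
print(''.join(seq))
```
ACDE

Code before exception runs, then except, then all of finally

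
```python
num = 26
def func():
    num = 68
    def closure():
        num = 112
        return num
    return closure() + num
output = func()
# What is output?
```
180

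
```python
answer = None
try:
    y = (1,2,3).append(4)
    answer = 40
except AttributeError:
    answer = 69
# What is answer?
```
69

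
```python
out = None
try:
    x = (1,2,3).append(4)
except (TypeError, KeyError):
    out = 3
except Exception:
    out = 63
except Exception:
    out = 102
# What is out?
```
63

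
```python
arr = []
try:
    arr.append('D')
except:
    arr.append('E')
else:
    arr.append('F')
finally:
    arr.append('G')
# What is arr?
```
['D', 'F', 'G']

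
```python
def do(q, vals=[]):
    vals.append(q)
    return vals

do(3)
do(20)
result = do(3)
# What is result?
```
[3, 20, 3]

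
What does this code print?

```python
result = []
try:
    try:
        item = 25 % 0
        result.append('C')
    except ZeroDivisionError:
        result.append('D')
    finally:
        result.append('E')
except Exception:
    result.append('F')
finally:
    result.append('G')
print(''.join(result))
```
DEG

Both finally blocks run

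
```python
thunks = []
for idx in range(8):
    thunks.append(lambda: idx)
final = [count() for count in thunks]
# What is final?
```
[7, 7, 7, 7, 7, 7, 7, 7]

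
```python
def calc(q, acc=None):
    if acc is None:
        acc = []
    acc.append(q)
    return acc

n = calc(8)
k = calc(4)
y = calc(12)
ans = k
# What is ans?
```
[4]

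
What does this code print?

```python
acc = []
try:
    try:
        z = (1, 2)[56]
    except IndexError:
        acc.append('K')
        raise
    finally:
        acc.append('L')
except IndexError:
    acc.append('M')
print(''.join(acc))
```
KLM

finally runs before re-raised exception propagates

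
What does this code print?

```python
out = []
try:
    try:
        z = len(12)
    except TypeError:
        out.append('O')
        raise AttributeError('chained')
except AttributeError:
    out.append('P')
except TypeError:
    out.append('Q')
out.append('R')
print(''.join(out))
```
OPR

AttributeError raised and caught, original TypeError not re-raised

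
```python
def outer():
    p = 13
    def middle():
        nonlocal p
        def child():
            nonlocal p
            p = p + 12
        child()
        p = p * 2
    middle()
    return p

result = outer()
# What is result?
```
50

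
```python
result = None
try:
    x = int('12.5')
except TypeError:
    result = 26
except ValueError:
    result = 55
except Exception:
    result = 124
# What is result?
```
55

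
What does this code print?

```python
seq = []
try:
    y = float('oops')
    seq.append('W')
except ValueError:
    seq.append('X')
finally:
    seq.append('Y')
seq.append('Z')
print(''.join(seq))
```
XYZ

finally always runs, even after exception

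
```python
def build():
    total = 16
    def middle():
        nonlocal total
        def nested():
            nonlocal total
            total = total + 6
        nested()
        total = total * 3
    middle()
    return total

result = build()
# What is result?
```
66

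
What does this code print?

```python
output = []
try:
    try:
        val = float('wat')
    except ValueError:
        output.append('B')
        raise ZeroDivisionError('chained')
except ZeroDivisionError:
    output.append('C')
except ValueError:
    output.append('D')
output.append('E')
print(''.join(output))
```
BCE

ZeroDivisionError raised and caught, original ValueError not re-raised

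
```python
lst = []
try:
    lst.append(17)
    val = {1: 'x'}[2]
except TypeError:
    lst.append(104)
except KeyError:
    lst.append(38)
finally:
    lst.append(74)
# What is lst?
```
[17, 38, 74]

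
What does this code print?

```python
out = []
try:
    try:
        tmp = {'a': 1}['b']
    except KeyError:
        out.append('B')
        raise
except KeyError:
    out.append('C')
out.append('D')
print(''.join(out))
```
BCD

raise without argument re-raises current exception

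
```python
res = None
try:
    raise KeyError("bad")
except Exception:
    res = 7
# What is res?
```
7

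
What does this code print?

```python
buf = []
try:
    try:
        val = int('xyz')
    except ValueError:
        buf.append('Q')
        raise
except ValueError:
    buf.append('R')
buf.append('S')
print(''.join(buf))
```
QRS

raise without argument re-raises current exception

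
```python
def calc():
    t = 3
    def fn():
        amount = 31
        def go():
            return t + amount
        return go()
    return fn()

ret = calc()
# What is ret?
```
34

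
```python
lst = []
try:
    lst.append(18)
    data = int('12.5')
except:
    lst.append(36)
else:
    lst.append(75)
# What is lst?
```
[18, 36]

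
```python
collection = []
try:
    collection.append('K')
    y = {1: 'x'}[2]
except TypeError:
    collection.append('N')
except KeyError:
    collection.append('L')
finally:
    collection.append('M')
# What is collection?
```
['K', 'L', 'M']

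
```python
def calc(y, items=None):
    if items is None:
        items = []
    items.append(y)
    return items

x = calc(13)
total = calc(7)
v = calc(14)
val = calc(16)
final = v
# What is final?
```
[14]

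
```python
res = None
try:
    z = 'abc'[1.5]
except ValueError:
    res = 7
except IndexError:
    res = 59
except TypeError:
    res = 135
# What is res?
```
135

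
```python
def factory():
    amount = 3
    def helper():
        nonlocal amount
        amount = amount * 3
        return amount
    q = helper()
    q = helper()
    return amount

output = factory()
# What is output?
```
27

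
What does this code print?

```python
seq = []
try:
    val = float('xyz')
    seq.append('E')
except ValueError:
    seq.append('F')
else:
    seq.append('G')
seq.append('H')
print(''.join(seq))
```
FH

else block skipped when exception is caught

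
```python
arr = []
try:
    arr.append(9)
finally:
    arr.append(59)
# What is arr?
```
[9, 59]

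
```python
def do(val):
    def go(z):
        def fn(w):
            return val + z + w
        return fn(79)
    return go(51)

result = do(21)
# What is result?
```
151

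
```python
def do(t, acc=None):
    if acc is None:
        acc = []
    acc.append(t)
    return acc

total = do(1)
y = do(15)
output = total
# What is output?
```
[1]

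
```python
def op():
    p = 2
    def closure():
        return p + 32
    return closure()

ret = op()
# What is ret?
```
34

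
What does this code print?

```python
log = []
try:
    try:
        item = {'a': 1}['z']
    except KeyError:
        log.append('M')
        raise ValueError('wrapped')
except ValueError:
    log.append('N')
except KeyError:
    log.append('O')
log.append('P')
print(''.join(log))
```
MNP

ValueError raised and caught, original KeyError not re-raised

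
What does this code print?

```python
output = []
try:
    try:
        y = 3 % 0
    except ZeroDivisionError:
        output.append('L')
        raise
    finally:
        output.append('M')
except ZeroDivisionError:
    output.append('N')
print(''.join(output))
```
LMN

finally runs before re-raised exception propagates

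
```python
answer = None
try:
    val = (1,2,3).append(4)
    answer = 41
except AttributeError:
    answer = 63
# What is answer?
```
63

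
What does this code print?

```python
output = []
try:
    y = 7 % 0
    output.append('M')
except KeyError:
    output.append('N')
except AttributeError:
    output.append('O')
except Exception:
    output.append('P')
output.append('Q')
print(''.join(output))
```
PQ

ZeroDivisionError not specifically caught, falls to Exception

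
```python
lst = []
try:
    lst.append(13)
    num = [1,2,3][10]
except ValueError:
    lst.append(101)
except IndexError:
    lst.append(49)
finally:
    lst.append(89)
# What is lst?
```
[13, 49, 89]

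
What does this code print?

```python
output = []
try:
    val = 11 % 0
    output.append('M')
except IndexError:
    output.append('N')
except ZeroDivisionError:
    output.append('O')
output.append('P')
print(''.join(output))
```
OP

ZeroDivisionError is caught by its specific handler, not IndexError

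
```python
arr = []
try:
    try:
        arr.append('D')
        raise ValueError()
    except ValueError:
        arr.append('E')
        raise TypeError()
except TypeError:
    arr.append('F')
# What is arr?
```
['D', 'E', 'F']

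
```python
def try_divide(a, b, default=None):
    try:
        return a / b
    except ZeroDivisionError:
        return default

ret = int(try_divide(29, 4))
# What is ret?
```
7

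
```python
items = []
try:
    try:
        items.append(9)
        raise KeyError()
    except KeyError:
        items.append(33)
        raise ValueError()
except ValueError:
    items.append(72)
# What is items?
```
[9, 33, 72]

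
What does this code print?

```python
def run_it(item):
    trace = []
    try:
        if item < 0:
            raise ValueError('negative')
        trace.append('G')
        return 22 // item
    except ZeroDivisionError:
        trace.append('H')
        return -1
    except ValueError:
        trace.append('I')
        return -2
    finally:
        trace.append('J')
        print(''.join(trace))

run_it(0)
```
GHJ

item=0 causes ZeroDivisionError, caught, finally prints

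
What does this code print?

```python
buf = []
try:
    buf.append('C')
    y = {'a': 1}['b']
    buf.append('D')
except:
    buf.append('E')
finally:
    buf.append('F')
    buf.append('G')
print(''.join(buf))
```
CEFG

Code before exception runs, then except, then all of finally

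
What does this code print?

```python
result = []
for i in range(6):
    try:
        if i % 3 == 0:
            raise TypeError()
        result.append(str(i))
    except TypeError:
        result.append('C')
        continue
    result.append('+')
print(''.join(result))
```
C1+2+C4+5+

continue in except skips rest of loop body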